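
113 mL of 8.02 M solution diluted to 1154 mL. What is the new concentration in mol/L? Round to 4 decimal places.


Dilution: M1*V1 = M2*V2, solve for M2.
M2 = M1*V1 / V2
M2 = 8.02 * 113 / 1154
M2 = 906.26 / 1154
M2 = 0.78532062 mol/L, rounded to 4 dp:

0.7853 mol/L


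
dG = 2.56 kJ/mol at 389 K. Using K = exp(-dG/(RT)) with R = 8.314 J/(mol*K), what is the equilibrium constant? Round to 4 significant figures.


dG is in kJ/mol; multiply by 1000 to match R in J/(mol*K).
RT = 8.314 * 389 = 3234.146 J/mol
exponent = -dG*1000 / (RT) = -(2.56*1000) / 3234.146 = -0.79155363
K = exp(-0.79155363)
K = 0.45314024, rounded to 4 significant figures:

0.4531


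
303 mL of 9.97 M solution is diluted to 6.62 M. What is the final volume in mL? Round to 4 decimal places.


Dilution: M1*V1 = M2*V2, solve for V2.
V2 = M1*V1 / M2
V2 = 9.97 * 303 / 6.62
V2 = 3020.91 / 6.62
V2 = 456.33081571 mL, rounded to 4 dp:

456.3308 mL


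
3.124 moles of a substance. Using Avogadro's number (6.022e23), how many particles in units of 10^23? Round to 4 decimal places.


N = n * NA, then divide by 1e23 for the requested units.
N / 1e23 = n * 6.022
N / 1e23 = 3.124 * 6.022
N / 1e23 = 18.812728, rounded to 4 dp:

18.8127


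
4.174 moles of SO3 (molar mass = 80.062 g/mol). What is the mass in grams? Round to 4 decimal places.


mass = n * M
mass = 4.174 * 80.062
mass = 334.178788 g, rounded to 4 dp:

334.1788 g


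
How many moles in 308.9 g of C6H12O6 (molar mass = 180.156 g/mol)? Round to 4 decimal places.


n = mass / M
n = 308.9 / 180.156
n = 1.7146251 mol, rounded to 4 dp:

1.7146 mol


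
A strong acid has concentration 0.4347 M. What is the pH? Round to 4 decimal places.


A strong acid dissociates completely, so [H+] equals the given concentration.
pH = -log10([H+]) = -log10(0.4347)
pH = 0.36181036, rounded to 4 dp:

0.3618


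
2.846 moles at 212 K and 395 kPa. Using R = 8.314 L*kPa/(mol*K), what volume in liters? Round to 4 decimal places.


PV = nRT, solve for V = nRT / P.
nRT = 2.846 * 8.314 * 212 = 5016.2685
V = 5016.2685 / 395
V = 12.69941392 L, rounded to 4 dp:

12.6994 L


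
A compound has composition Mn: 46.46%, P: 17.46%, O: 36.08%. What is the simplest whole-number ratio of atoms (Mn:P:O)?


Assume 100 g of compound, divide each mass% by atomic mass to get moles, then normalize by the smallest to get a raw atom ratio.
Moles per 100 g: Mn: 46.46/54.938 = 0.8457, P: 17.46/30.974 = 0.5637, O: 36.08/15.999 = 2.2551
Raw ratio (divide by min = 0.5637): Mn: 1.5, P: 1.0, O: 4.001
Multiply by 2 to clear fractions: Mn: 3.0 ~= 3, P: 2.0 ~= 2, O: 8.001 ~= 8
Reduce by GCD to get the simplest whole-number ratio:

3:2:8


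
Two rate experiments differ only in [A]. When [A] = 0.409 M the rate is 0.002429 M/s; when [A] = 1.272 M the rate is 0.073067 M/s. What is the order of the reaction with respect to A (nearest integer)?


Rate is proportional to [A]^n, so rate2/rate1 = ([A]2/[A]1)^n. Take logs to solve for n.
rate2/rate1 = 0.073067 / 0.002429 = 30.0811
[A]2/[A]1 = 1.272 / 0.409 = 3.11
n = ln(30.0811) / ln(3.11) = 3.0
Nearest integer order:

3


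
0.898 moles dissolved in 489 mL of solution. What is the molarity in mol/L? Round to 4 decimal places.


Convert volume to liters: V_L = V_mL / 1000.
V_L = 489 / 1000 = 0.489 L
M = n / V_L = 0.898 / 0.489
M = 1.83640082 mol/L, rounded to 4 dp:

1.8364 mol/L


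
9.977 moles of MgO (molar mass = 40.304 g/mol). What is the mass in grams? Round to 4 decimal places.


mass = n * M
mass = 9.977 * 40.304
mass = 402.113008 g, rounded to 4 dp:

402.1130 g


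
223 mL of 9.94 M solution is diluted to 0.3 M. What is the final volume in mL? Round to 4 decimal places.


Dilution: M1*V1 = M2*V2, solve for V2.
V2 = M1*V1 / M2
V2 = 9.94 * 223 / 0.3
V2 = 2216.62 / 0.3
V2 = 7388.73333333 mL, rounded to 4 dp:

7388.7333 mL


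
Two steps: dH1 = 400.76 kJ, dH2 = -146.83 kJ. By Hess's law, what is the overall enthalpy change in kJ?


Hess's law: enthalpy is a state function, so add the step enthalpies.
dH_total = dH1 + dH2 = 400.76 + (-146.83)
dH_total = 253.93 kJ:

253.93 kJ


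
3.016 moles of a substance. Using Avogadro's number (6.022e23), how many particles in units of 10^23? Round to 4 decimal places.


N = n * NA, then divide by 1e23 for the requested units.
N / 1e23 = n * 6.022
N / 1e23 = 3.016 * 6.022
N / 1e23 = 18.162352, rounded to 4 dp:

18.1624


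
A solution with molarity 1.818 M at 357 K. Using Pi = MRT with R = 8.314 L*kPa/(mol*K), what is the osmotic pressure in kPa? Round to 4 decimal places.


Osmotic pressure (van't Hoff): Pi = M*R*T.
RT = 8.314 * 357 = 2968.098
Pi = 1.818 * 2968.098
Pi = 5396.002164 kPa, rounded to 4 dp:

5396.0022 kPa


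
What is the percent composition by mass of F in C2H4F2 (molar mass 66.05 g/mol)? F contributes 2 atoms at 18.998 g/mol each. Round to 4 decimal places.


pct = 100 * (n_elem * M_elem) / M_total
mass_contribution = 2 * 18.998 = 37.996 g/mol
pct = 100 * 37.996 / 66.05
pct = 57.52611658 %, rounded to 4 dp:

57.5261 %


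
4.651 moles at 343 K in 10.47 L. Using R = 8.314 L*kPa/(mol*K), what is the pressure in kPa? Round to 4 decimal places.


PV = nRT, solve for P = nRT / V.
nRT = 4.651 * 8.314 * 343 = 13263.266
P = 13263.266 / 10.47
P = 1266.78758357 kPa, rounded to 4 dp:

1266.7876 kPa


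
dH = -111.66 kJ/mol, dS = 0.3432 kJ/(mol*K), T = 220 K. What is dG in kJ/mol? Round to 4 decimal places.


Gibbs: dG = dH - T*dS (consistent units, dS already in kJ/(mol*K)).
T*dS = 220 * 0.3432 = 75.504
dG = -111.66 - (75.504)
dG = -187.164 kJ/mol, rounded to 4 dp:

-187.1640 kJ/mol


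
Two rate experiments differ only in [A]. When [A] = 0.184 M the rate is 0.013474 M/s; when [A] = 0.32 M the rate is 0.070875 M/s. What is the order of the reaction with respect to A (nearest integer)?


Rate is proportional to [A]^n, so rate2/rate1 = ([A]2/[A]1)^n. Take logs to solve for n.
rate2/rate1 = 0.070875 / 0.013474 = 5.2601
[A]2/[A]1 = 0.32 / 0.184 = 1.7391
n = ln(5.2601) / ln(1.7391) = 3.0
Nearest integer order:

3


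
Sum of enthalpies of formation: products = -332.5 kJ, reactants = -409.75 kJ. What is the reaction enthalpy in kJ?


dH_rxn = sum(dH_f products) - sum(dH_f reactants)
dH_rxn = -332.5 - (-409.75)
dH_rxn = 77.25 kJ:

77.25 kJ


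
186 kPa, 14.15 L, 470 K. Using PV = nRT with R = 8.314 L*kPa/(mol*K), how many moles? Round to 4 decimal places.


PV = nRT, solve for n = PV / (RT).
PV = 186 * 14.15 = 2631.9
RT = 8.314 * 470 = 3907.58
n = 2631.9 / 3907.58
n = 0.67353707 mol, rounded to 4 dp:

0.6735 mol


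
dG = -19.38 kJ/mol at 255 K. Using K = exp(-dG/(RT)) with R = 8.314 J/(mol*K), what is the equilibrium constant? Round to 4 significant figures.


dG is in kJ/mol; multiply by 1000 to match R in J/(mol*K).
RT = 8.314 * 255 = 2120.07 J/mol
exponent = -dG*1000 / (RT) = -(-19.38*1000) / 2120.07 = 9.1412076
K = exp(9.1412076)
K = 9332.0277, rounded to 4 significant figures:

9332


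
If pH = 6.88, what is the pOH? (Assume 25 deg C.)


At 25 deg C, pH + pOH = 14.
pOH = 14 - pH = 14 - 6.88
pOH = 7.12:

7.12


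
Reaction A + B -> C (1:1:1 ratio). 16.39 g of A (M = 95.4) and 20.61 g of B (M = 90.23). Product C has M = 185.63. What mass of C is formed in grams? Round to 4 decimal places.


Find moles of each reactant; the smaller value is the limiting reagent in a 1:1:1 reaction, so moles_C equals moles of the limiter.
n_A = mass_A / M_A = 16.39 / 95.4 = 0.171803 mol
n_B = mass_B / M_B = 20.61 / 90.23 = 0.228416 mol
Limiting reagent: A (smaller), n_limiting = 0.171803 mol
mass_C = n_limiting * M_C = 0.171803 * 185.63
mass_C = 31.89179089 g, rounded to 4 dp:

31.8918 g


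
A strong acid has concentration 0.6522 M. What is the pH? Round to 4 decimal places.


A strong acid dissociates completely, so [H+] equals the given concentration.
pH = -log10([H+]) = -log10(0.6522)
pH = 0.18561921, rounded to 4 dp:

0.1856


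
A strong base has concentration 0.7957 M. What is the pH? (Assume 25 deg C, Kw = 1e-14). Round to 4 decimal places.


A strong base dissociates completely, so [OH-] equals the given concentration.
pOH = -log10([OH-]) = -log10(0.7957) = 0.099251
pH = 14 - pOH = 14 - 0.099251
pH = 13.900749, rounded to 4 dp:

13.9007


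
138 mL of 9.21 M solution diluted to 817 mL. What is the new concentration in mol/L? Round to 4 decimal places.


Dilution: M1*V1 = M2*V2, solve for M2.
M2 = M1*V1 / V2
M2 = 9.21 * 138 / 817
M2 = 1270.98 / 817
M2 = 1.55566707 mol/L, rounded to 4 dp:

1.5557 mol/L


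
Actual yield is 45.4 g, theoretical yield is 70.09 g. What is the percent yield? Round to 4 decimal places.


% yield = 100 * actual / theoretical
% yield = 100 * 45.4 / 70.09
% yield = 64.77386218 %, rounded to 4 dp:

64.7739 %


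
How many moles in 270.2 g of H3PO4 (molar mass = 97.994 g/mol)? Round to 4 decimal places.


n = mass / M
n = 270.2 / 97.994
n = 2.75731167 mol, rounded to 4 dp:

2.7573 mol


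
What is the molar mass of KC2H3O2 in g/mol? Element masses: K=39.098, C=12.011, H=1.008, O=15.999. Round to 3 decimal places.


M = sum(count * atomic_mass) over atoms.
M = 1*39.098 + 2*12.011 + 3*1.008 + 2*15.999
M = 39.098 + 24.022 + 3.024 + 31.998
M = 98.142 g/mol, rounded to 3 dp:

98.142 g/mol


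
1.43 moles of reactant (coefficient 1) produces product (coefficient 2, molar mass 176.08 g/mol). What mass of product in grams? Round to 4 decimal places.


Use the coefficient ratio to convert reactant moles to product moles, then multiply by the product's molar mass.
moles_P = moles_R * (coeff_P / coeff_R) = 1.43 * (2/1) = 2.86
mass_P = moles_P * M_P = 2.86 * 176.08
mass_P = 503.5888 g, rounded to 4 dp:

503.5888 g


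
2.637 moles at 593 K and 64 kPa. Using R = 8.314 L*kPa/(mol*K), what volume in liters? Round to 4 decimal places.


PV = nRT, solve for V = nRT / P.
nRT = 2.637 * 8.314 * 593 = 13000.9427
V = 13000.9427 / 64
V = 203.13972969 L, rounded to 4 dp:

203.1397 L


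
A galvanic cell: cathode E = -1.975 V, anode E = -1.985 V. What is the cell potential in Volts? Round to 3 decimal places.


Standard cell potential: E_cell = E_cathode - E_anode.
E_cell = -1.975 - (-1.985)
E_cell = 0.01 V, rounded to 3 dp:

0.010 V


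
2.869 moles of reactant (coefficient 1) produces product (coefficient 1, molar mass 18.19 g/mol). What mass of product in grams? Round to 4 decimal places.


Use the coefficient ratio to convert reactant moles to product moles, then multiply by the product's molar mass.
moles_P = moles_R * (coeff_P / coeff_R) = 2.869 * (1/1) = 2.869
mass_P = moles_P * M_P = 2.869 * 18.19
mass_P = 52.18711 g, rounded to 4 dp:

52.1871 g


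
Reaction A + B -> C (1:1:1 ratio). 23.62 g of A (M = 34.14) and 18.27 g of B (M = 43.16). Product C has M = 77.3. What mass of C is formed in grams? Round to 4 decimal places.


Find moles of each reactant; the smaller value is the limiting reagent in a 1:1:1 reaction, so moles_C equals moles of the limiter.
n_A = mass_A / M_A = 23.62 / 34.14 = 0.691857 mol
n_B = mass_B / M_B = 18.27 / 43.16 = 0.423309 mol
Limiting reagent: B (smaller), n_limiting = 0.423309 mol
mass_C = n_limiting * M_C = 0.423309 * 77.3
mass_C = 32.7217857 g, rounded to 4 dp:

32.7218 g


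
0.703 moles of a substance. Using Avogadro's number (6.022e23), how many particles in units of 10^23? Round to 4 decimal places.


N = n * NA, then divide by 1e23 for the requested units.
N / 1e23 = n * 6.022
N / 1e23 = 0.703 * 6.022
N / 1e23 = 4.233466, rounded to 4 dp:

4.2335


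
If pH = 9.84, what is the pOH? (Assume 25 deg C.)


At 25 deg C, pH + pOH = 14.
pOH = 14 - pH = 14 - 9.84
pOH = 4.16:

4.16


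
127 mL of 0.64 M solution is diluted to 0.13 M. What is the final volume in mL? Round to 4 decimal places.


Dilution: M1*V1 = M2*V2, solve for V2.
V2 = M1*V1 / M2
V2 = 0.64 * 127 / 0.13
V2 = 81.28 / 0.13
V2 = 625.23076923 mL, rounded to 4 dp:

625.2308 mL


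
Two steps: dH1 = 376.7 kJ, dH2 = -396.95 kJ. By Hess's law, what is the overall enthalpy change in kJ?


Hess's law: enthalpy is a state function, so add the step enthalpies.
dH_total = dH1 + dH2 = 376.7 + (-396.95)
dH_total = -20.25 kJ:

-20.25 kJ


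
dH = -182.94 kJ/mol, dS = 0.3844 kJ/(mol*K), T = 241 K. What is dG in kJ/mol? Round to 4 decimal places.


Gibbs: dG = dH - T*dS (consistent units, dS already in kJ/(mol*K)).
T*dS = 241 * 0.3844 = 92.6404
dG = -182.94 - (92.6404)
dG = -275.5804 kJ/mol, rounded to 4 dp:

-275.5804 kJ/mol


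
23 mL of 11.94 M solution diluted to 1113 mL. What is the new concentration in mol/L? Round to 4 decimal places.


Dilution: M1*V1 = M2*V2, solve for M2.
M2 = M1*V1 / V2
M2 = 11.94 * 23 / 1113
M2 = 274.62 / 1113
M2 = 0.24673854 mol/L, rounded to 4 dp:

0.2467 mol/L


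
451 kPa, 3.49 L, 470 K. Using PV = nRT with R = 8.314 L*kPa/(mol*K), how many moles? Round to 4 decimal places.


PV = nRT, solve for n = PV / (RT).
PV = 451 * 3.49 = 1573.99
RT = 8.314 * 470 = 3907.58
n = 1573.99 / 3907.58
n = 0.40280429 mol, rounded to 4 dp:

0.4028 mol


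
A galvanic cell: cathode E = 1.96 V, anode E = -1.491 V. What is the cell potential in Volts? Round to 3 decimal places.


Standard cell potential: E_cell = E_cathode - E_anode.
E_cell = 1.96 - (-1.491)
E_cell = 3.451 V, rounded to 3 dp:

3.451 V


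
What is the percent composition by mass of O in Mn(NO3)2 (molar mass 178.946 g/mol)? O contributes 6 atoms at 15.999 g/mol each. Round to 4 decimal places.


pct = 100 * (n_elem * M_elem) / M_total
mass_contribution = 6 * 15.999 = 95.994 g/mol
pct = 100 * 95.994 / 178.946
pct = 53.6441161 %, rounded to 4 dp:

53.6441 %


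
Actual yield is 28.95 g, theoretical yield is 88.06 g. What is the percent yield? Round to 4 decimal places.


% yield = 100 * actual / theoretical
% yield = 100 * 28.95 / 88.06
% yield = 32.87531229 %, rounded to 4 dp:

32.8753 %


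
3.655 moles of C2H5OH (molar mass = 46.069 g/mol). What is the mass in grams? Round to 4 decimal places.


mass = n * M
mass = 3.655 * 46.069
mass = 168.382195 g, rounded to 4 dp:

168.3822 g


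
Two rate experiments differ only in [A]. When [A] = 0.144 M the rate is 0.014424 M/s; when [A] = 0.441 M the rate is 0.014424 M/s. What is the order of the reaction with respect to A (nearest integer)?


Rate is proportional to [A]^n, so rate2/rate1 = ([A]2/[A]1)^n. Take logs to solve for n.
rate2/rate1 = 0.014424 / 0.014424 = 1.0
[A]2/[A]1 = 0.441 / 0.144 = 3.0625
n = ln(1.0) / ln(3.0625) = 0.0
Nearest integer order:

0


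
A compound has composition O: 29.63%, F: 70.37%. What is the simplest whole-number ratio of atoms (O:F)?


Assume 100 g of compound, divide each mass% by atomic mass to get moles, then normalize by the smallest to get a raw atom ratio.
Moles per 100 g: O: 29.63/15.999 = 1.852, F: 70.37/18.998 = 3.7041
Raw ratio (divide by min = 1.852): O: 1.0, F: 2.0
Multiply by 1 to clear fractions: O: 1.0 ~= 1, F: 2.0 ~= 2
Reduce by GCD to get the simplest whole-number ratio:

1:2


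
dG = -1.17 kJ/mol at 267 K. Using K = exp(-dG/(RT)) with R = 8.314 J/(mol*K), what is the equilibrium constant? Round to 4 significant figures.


dG is in kJ/mol; multiply by 1000 to match R in J/(mol*K).
RT = 8.314 * 267 = 2219.838 J/mol
exponent = -dG*1000 / (RT) = -(-1.17*1000) / 2219.838 = 0.52706549
K = exp(0.52706549)
K = 1.6939541, rounded to 4 significant figures:

1.694


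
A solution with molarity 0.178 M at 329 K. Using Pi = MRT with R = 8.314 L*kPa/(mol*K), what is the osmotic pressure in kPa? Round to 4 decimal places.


Osmotic pressure (van't Hoff): Pi = M*R*T.
RT = 8.314 * 329 = 2735.306
Pi = 0.178 * 2735.306
Pi = 486.884468 kPa, rounded to 4 dp:

486.8845 kPa


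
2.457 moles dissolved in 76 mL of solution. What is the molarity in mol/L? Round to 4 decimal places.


Convert volume to liters: V_L = V_mL / 1000.
V_L = 76 / 1000 = 0.076 L
M = n / V_L = 2.457 / 0.076
M = 32.32894737 mol/L, rounded to 4 dp:

32.3289 mol/L


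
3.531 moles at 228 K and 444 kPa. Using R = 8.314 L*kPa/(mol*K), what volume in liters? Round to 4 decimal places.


PV = nRT, solve for V = nRT / P.
nRT = 3.531 * 8.314 * 228 = 6693.3354
V = 6693.3354 / 444
V = 15.07507973 L, rounded to 4 dp:

15.0751 L


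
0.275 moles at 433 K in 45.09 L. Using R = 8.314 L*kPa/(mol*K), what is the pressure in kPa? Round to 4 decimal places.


PV = nRT, solve for P = nRT / V.
nRT = 0.275 * 8.314 * 433 = 989.9896
P = 989.9896 / 45.09
P = 21.95585717 kPa, rounded to 4 dp:

21.9559 kPa


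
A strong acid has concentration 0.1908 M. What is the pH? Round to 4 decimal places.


A strong acid dissociates completely, so [H+] equals the given concentration.
pH = -log10([H+]) = -log10(0.1908)
pH = 0.71942163, rounded to 4 dp:

0.7194


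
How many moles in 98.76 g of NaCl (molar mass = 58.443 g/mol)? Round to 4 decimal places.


n = mass / M
n = 98.76 / 58.443
n = 1.68985165 mol, rounded to 4 dp:

1.6899 mol


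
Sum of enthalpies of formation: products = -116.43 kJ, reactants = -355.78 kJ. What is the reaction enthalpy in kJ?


dH_rxn = sum(dH_f products) - sum(dH_f reactants)
dH_rxn = -116.43 - (-355.78)
dH_rxn = 239.35 kJ:

239.35 kJ


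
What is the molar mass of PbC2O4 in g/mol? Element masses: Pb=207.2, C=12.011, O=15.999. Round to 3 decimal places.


M = sum(count * atomic_mass) over atoms.
M = 1*207.2 + 2*12.011 + 4*15.999
M = 207.2 + 24.022 + 63.996
M = 295.218 g/mol, rounded to 3 dp:

295.218 g/mol


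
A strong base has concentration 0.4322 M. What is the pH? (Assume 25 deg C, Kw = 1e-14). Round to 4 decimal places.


A strong base dissociates completely, so [OH-] equals the given concentration.
pOH = -log10([OH-]) = -log10(0.4322) = 0.364315
pH = 14 - pOH = 14 - 0.364315
pH = 13.635685, rounded to 4 dp:

13.6357


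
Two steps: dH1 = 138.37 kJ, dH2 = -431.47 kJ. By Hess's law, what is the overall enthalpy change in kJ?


Hess's law: enthalpy is a state function, so add the step enthalpies.
dH_total = dH1 + dH2 = 138.37 + (-431.47)
dH_total = -293.1 kJ:

-293.10 kJ


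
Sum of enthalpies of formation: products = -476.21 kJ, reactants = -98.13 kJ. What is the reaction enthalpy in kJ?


dH_rxn = sum(dH_f products) - sum(dH_f reactants)
dH_rxn = -476.21 - (-98.13)
dH_rxn = -378.08 kJ:

-378.08 kJ


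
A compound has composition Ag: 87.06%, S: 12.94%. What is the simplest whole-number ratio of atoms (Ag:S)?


Assume 100 g of compound, divide each mass% by atomic mass to get moles, then normalize by the smallest to get a raw atom ratio.
Moles per 100 g: Ag: 87.06/107.868 = 0.8071, S: 12.94/32.065 = 0.4036
Raw ratio (divide by min = 0.4036): Ag: 2.0, S: 1.0
Multiply by 1 to clear fractions: Ag: 2.0 ~= 2, S: 1.0 ~= 1
Reduce by GCD to get the simplest whole-number ratio:

2:1


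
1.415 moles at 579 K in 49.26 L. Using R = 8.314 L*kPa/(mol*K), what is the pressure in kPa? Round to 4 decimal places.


PV = nRT, solve for P = nRT / V.
nRT = 1.415 * 8.314 * 579 = 6811.5355
P = 6811.5355 / 49.26
P = 138.27721275 kPa, rounded to 4 dp:

138.2772 kPa


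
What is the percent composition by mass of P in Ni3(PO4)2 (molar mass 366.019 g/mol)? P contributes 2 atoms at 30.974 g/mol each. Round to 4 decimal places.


pct = 100 * (n_elem * M_elem) / M_total
mass_contribution = 2 * 30.974 = 61.948 g/mol
pct = 100 * 61.948 / 366.019
pct = 16.92480445 %, rounded to 4 dp:

16.9248 %


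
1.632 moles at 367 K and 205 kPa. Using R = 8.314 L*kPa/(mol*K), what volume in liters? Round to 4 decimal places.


PV = nRT, solve for V = nRT / P.
nRT = 1.632 * 8.314 * 367 = 4979.6204
V = 4979.6204 / 205
V = 24.29083122 L, rounded to 4 dp:

24.2908 L


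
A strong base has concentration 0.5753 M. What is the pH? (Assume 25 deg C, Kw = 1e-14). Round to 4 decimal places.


A strong base dissociates completely, so [OH-] equals the given concentration.
pOH = -log10([OH-]) = -log10(0.5753) = 0.240106
pH = 14 - pOH = 14 - 0.240106
pH = 13.759894, rounded to 4 dp:

13.7599


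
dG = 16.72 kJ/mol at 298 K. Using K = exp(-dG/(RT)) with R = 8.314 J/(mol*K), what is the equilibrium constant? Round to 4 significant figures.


dG is in kJ/mol; multiply by 1000 to match R in J/(mol*K).
RT = 8.314 * 298 = 2477.572 J/mol
exponent = -dG*1000 / (RT) = -(16.72*1000) / 2477.572 = -6.74854252
K = exp(-6.74854252)
K = 0.0011725874, rounded to 4 significant figures:

0.001173


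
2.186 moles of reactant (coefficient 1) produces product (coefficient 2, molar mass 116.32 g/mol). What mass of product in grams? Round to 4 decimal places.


Use the coefficient ratio to convert reactant moles to product moles, then multiply by the product's molar mass.
moles_P = moles_R * (coeff_P / coeff_R) = 2.186 * (2/1) = 4.372
mass_P = moles_P * M_P = 4.372 * 116.32
mass_P = 508.55104 g, rounded to 4 dp:

508.5510 g


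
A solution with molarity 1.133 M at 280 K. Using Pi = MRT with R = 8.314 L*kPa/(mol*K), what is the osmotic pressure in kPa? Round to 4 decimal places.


Osmotic pressure (van't Hoff): Pi = M*R*T.
RT = 8.314 * 280 = 2327.92
Pi = 1.133 * 2327.92
Pi = 2637.53336 kPa, rounded to 4 dp:

2637.5334 kPa


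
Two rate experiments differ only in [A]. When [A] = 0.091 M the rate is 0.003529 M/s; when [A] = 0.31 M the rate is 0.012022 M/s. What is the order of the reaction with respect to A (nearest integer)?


Rate is proportional to [A]^n, so rate2/rate1 = ([A]2/[A]1)^n. Take logs to solve for n.
rate2/rate1 = 0.012022 / 0.003529 = 3.4066
[A]2/[A]1 = 0.31 / 0.091 = 3.4066
n = ln(3.4066) / ln(3.4066) = 1.0
Nearest integer order:

1


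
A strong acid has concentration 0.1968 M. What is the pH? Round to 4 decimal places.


A strong acid dissociates completely, so [H+] equals the given concentration.
pH = -log10([H+]) = -log10(0.1968)
pH = 0.70597491, rounded to 4 dp:

0.7060


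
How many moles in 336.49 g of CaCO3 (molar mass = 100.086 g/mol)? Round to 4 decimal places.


n = mass / M
n = 336.49 / 100.086
n = 3.36200867 mol, rounded to 4 dp:

3.3620 mol


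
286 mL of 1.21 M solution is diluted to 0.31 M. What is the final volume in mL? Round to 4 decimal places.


Dilution: M1*V1 = M2*V2, solve for V2.
V2 = M1*V1 / M2
V2 = 1.21 * 286 / 0.31
V2 = 346.06 / 0.31
V2 = 1116.32258065 mL, rounded to 4 dp:

1116.3226 mL


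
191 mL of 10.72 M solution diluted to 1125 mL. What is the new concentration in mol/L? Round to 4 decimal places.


Dilution: M1*V1 = M2*V2, solve for M2.
M2 = M1*V1 / V2
M2 = 10.72 * 191 / 1125
M2 = 2047.52 / 1125
M2 = 1.82001778 mol/L, rounded to 4 dp:

1.8200 mol/L


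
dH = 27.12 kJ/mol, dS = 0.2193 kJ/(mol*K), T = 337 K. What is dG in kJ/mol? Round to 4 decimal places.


Gibbs: dG = dH - T*dS (consistent units, dS already in kJ/(mol*K)).
T*dS = 337 * 0.2193 = 73.9041
dG = 27.12 - (73.9041)
dG = -46.7841 kJ/mol, rounded to 4 dp:

-46.7841 kJ/mol


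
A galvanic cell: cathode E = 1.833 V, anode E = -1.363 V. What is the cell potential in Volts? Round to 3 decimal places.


Standard cell potential: E_cell = E_cathode - E_anode.
E_cell = 1.833 - (-1.363)
E_cell = 3.196 V, rounded to 3 dp:

3.196 V


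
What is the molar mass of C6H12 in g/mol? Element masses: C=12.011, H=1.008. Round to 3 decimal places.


M = sum(count * atomic_mass) over atoms.
M = 6*12.011 + 12*1.008
M = 72.066 + 12.096
M = 84.162 g/mol, rounded to 3 dp:

84.162 g/mol


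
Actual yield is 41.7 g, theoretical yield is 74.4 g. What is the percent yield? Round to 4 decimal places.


% yield = 100 * actual / theoretical
% yield = 100 * 41.7 / 74.4
% yield = 56.0483871 %, rounded to 4 dp:

56.0484 %


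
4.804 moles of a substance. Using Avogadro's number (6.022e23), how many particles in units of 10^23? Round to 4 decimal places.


N = n * NA, then divide by 1e23 for the requested units.
N / 1e23 = n * 6.022
N / 1e23 = 4.804 * 6.022
N / 1e23 = 28.929688, rounded to 4 dp:

28.9297


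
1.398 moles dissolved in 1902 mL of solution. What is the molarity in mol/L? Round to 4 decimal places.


Convert volume to liters: V_L = V_mL / 1000.
V_L = 1902 / 1000 = 1.902 L
M = n / V_L = 1.398 / 1.902
M = 0.73501577 mol/L, rounded to 4 dp:

0.7350 mol/L


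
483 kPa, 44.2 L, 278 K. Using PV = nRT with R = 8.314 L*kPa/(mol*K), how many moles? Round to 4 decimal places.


PV = nRT, solve for n = PV / (RT).
PV = 483 * 44.2 = 21348.6
RT = 8.314 * 278 = 2311.292
n = 21348.6 / 2311.292
n = 9.23665205 mol, rounded to 4 dp:

9.2367 mol


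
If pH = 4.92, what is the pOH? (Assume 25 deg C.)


At 25 deg C, pH + pOH = 14.
pOH = 14 - pH = 14 - 4.92
pOH = 9.08:

9.08


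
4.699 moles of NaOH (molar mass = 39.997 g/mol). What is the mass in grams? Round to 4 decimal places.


mass = n * M
mass = 4.699 * 39.997
mass = 187.945903 g, rounded to 4 dp:

187.9459 g


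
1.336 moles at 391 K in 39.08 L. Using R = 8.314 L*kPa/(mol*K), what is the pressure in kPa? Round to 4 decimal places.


PV = nRT, solve for P = nRT / V.
nRT = 1.336 * 8.314 * 391 = 4343.0341
P = 4343.0341 / 39.08
P = 111.13188588 kPa, rounded to 4 dp:

111.1319 kPa


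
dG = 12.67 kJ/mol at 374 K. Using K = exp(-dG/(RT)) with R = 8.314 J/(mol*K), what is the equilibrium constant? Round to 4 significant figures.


dG is in kJ/mol; multiply by 1000 to match R in J/(mol*K).
RT = 8.314 * 374 = 3109.436 J/mol
exponent = -dG*1000 / (RT) = -(12.67*1000) / 3109.436 = -4.07469393
K = exp(-4.07469393)
K = 0.016997416, rounded to 4 significant figures:

0.01700


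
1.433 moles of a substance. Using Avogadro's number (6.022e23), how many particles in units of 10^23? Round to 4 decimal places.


N = n * NA, then divide by 1e23 for the requested units.
N / 1e23 = n * 6.022
N / 1e23 = 1.433 * 6.022
N / 1e23 = 8.629526, rounded to 4 dp:

8.6295


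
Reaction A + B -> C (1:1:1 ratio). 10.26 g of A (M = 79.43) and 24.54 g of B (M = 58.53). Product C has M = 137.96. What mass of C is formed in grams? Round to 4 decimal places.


Find moles of each reactant; the smaller value is the limiting reagent in a 1:1:1 reaction, so moles_C equals moles of the limiter.
n_A = mass_A / M_A = 10.26 / 79.43 = 0.12917 mol
n_B = mass_B / M_B = 24.54 / 58.53 = 0.419272 mol
Limiting reagent: A (smaller), n_limiting = 0.12917 mol
mass_C = n_limiting * M_C = 0.12917 * 137.96
mass_C = 17.8202932 g, rounded to 4 dp:

17.8203 g


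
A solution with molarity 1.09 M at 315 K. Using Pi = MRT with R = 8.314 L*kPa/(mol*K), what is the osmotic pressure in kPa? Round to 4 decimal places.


Osmotic pressure (van't Hoff): Pi = M*R*T.
RT = 8.314 * 315 = 2618.91
Pi = 1.09 * 2618.91
Pi = 2854.6119 kPa, rounded to 4 dp:

2854.6119 kPa


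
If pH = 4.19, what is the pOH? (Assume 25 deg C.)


At 25 deg C, pH + pOH = 14.
pOH = 14 - pH = 14 - 4.19
pOH = 9.81:

9.81


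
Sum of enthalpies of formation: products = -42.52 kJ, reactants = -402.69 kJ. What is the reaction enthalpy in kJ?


dH_rxn = sum(dH_f products) - sum(dH_f reactants)
dH_rxn = -42.52 - (-402.69)
dH_rxn = 360.17 kJ:

360.17 kJ


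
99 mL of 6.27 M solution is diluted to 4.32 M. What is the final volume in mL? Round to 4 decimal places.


Dilution: M1*V1 = M2*V2, solve for V2.
V2 = M1*V1 / M2
V2 = 6.27 * 99 / 4.32
V2 = 620.73 / 4.32
V2 = 143.6875 mL, rounded to 4 dp:

143.6875 mL


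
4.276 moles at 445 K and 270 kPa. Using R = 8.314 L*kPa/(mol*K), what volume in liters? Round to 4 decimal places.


PV = nRT, solve for V = nRT / P.
nRT = 4.276 * 8.314 * 445 = 15820.0455
V = 15820.0455 / 270
V = 58.59276111 L, rounded to 4 dp:

58.5928 L


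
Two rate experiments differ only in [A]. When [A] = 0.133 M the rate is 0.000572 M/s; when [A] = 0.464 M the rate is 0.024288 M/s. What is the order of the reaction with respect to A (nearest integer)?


Rate is proportional to [A]^n, so rate2/rate1 = ([A]2/[A]1)^n. Take logs to solve for n.
rate2/rate1 = 0.024288 / 0.000572 = 42.4615
[A]2/[A]1 = 0.464 / 0.133 = 3.4887
n = ln(42.4615) / ln(3.4887) = 3.0
Nearest integer order:

3


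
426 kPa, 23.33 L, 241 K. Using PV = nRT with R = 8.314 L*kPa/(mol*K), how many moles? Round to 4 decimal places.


PV = nRT, solve for n = PV / (RT).
PV = 426 * 23.33 = 9938.58
RT = 8.314 * 241 = 2003.674
n = 9938.58 / 2003.674
n = 4.96017815 mol, rounded to 4 dp:

4.9602 mol


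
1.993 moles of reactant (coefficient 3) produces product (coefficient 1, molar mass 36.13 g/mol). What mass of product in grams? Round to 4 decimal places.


Use the coefficient ratio to convert reactant moles to product moles, then multiply by the product's molar mass.
moles_P = moles_R * (coeff_P / coeff_R) = 1.993 * (1/3) = 0.664333
mass_P = moles_P * M_P = 0.664333 * 36.13
mass_P = 24.00235129 g, rounded to 4 dp:

24.0024 g


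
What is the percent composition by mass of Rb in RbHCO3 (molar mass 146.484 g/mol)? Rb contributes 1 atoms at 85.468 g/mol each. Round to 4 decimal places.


pct = 100 * (n_elem * M_elem) / M_total
mass_contribution = 1 * 85.468 = 85.468 g/mol
pct = 100 * 85.468 / 146.484
pct = 58.34630403 %, rounded to 4 dp:

58.3463 %


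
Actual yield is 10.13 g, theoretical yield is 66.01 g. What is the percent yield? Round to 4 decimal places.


% yield = 100 * actual / theoretical
% yield = 100 * 10.13 / 66.01
% yield = 15.34615967 %, rounded to 4 dp:

15.3462 %


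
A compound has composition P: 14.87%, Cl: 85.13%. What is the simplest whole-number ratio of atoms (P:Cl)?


Assume 100 g of compound, divide each mass% by atomic mass to get moles, then normalize by the smallest to get a raw atom ratio.
Moles per 100 g: P: 14.87/30.974 = 0.4801, Cl: 85.13/35.453 = 2.4012
Raw ratio (divide by min = 0.4801): P: 1.0, Cl: 5.002
Multiply by 1 to clear fractions: P: 1.0 ~= 1, Cl: 5.002 ~= 5
Reduce by GCD to get the simplest whole-number ratio:

1:5


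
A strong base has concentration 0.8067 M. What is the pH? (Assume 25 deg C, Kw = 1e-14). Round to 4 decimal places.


A strong base dissociates completely, so [OH-] equals the given concentration.
pOH = -log10([OH-]) = -log10(0.8067) = 0.093288
pH = 14 - pOH = 14 - 0.093288
pH = 13.906712, rounded to 4 dp:

13.9067


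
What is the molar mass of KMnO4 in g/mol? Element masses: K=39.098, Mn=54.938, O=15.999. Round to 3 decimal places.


M = sum(count * atomic_mass) over atoms.
M = 1*39.098 + 1*54.938 + 4*15.999
M = 39.098 + 54.938 + 63.996
M = 158.032 g/mol, rounded to 3 dp:

158.032 g/mol


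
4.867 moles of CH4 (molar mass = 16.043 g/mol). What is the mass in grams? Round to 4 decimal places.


mass = n * M
mass = 4.867 * 16.043
mass = 78.081281 g, rounded to 4 dp:

78.0813 g


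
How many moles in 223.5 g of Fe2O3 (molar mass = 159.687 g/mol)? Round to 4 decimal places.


n = mass / M
n = 223.5 / 159.687
n = 1.39961299 mol, rounded to 4 dp:

1.3996 mol


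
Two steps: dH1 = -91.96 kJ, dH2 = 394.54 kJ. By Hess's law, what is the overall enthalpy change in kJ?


Hess's law: enthalpy is a state function, so add the step enthalpies.
dH_total = dH1 + dH2 = -91.96 + (394.54)
dH_total = 302.58 kJ:

302.58 kJ


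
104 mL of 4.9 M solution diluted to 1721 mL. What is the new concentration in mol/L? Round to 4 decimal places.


Dilution: M1*V1 = M2*V2, solve for M2.
M2 = M1*V1 / V2
M2 = 4.9 * 104 / 1721
M2 = 509.6 / 1721
M2 = 0.29610691 mol/L, rounded to 4 dp:

0.2961 mol/L


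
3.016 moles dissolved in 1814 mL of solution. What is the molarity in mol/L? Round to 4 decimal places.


Convert volume to liters: V_L = V_mL / 1000.
V_L = 1814 / 1000 = 1.814 L
M = n / V_L = 3.016 / 1.814
M = 1.66262404 mol/L, rounded to 4 dp:

1.6626 mol/L


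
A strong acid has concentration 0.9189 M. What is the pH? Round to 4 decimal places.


A strong acid dissociates completely, so [H+] equals the given concentration.
pH = -log10([H+]) = -log10(0.9189)
pH = 0.03673175, rounded to 4 dp:

0.0367


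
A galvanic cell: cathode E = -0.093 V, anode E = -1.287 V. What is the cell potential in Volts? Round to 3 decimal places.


Standard cell potential: E_cell = E_cathode - E_anode.
E_cell = -0.093 - (-1.287)
E_cell = 1.194 V, rounded to 3 dp:

1.194 V


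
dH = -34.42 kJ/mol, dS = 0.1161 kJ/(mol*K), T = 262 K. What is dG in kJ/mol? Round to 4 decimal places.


Gibbs: dG = dH - T*dS (consistent units, dS already in kJ/(mol*K)).
T*dS = 262 * 0.1161 = 30.4182
dG = -34.42 - (30.4182)
dG = -64.8382 kJ/mol, rounded to 4 dp:

-64.8382 kJ/mol


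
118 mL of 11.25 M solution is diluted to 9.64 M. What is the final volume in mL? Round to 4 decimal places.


Dilution: M1*V1 = M2*V2, solve for V2.
V2 = M1*V1 / M2
V2 = 11.25 * 118 / 9.64
V2 = 1327.5 / 9.64
V2 = 137.70746888 mL, rounded to 4 dp:

137.7075 mL


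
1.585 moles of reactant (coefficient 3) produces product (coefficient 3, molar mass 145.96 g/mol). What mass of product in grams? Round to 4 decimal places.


Use the coefficient ratio to convert reactant moles to product moles, then multiply by the product's molar mass.
moles_P = moles_R * (coeff_P / coeff_R) = 1.585 * (3/3) = 1.585
mass_P = moles_P * M_P = 1.585 * 145.96
mass_P = 231.3466 g, rounded to 4 dp:

231.3466 g


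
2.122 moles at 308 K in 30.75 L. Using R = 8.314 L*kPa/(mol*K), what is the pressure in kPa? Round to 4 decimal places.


PV = nRT, solve for P = nRT / V.
nRT = 2.122 * 8.314 * 308 = 5433.8309
P = 5433.8309 / 30.75
P = 176.70994797 kPa, rounded to 4 dp:

176.7099 kPa


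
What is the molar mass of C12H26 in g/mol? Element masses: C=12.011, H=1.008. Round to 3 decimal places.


M = sum(count * atomic_mass) over atoms.
M = 12*12.011 + 26*1.008
M = 144.132 + 26.208
M = 170.34 g/mol, rounded to 3 dp:

170.340 g/mol


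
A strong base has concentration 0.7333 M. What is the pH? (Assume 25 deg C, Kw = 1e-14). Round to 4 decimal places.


A strong base dissociates completely, so [OH-] equals the given concentration.
pOH = -log10([OH-]) = -log10(0.7333) = 0.134718
pH = 14 - pOH = 14 - 0.134718
pH = 13.865282, rounded to 4 dp:

13.8653


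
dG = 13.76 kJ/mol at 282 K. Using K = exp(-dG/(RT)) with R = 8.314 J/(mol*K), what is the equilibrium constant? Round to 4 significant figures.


dG is in kJ/mol; multiply by 1000 to match R in J/(mol*K).
RT = 8.314 * 282 = 2344.548 J/mol
exponent = -dG*1000 / (RT) = -(13.76*1000) / 2344.548 = -5.86893508
K = exp(-5.86893508)
K = 0.0028258811, rounded to 4 significant figures:

0.002826


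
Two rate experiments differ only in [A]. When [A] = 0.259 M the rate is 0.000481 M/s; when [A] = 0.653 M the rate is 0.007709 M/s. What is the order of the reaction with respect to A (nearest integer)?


Rate is proportional to [A]^n, so rate2/rate1 = ([A]2/[A]1)^n. Take logs to solve for n.
rate2/rate1 = 0.007709 / 0.000481 = 16.027
[A]2/[A]1 = 0.653 / 0.259 = 2.5212
n = ln(16.027) / ln(2.5212) = 3.0
Nearest integer order:

3


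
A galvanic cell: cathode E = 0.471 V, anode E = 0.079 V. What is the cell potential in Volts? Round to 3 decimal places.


Standard cell potential: E_cell = E_cathode - E_anode.
E_cell = 0.471 - (0.079)
E_cell = 0.392 V, rounded to 3 dp:

0.392 V


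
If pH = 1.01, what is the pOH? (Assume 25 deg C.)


At 25 deg C, pH + pOH = 14.
pOH = 14 - pH = 14 - 1.01
pOH = 12.99:

12.99


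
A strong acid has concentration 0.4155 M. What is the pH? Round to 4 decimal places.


A strong acid dissociates completely, so [H+] equals the given concentration.
pH = -log10([H+]) = -log10(0.4155)
pH = 0.38142897, rounded to 4 dp:

0.3814


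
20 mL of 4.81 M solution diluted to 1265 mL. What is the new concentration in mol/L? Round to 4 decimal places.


Dilution: M1*V1 = M2*V2, solve for M2.
M2 = M1*V1 / V2
M2 = 4.81 * 20 / 1265
M2 = 96.2 / 1265
M2 = 0.07604743 mol/L, rounded to 4 dp:

0.0760 mol/L


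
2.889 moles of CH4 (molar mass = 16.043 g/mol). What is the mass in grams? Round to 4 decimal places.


mass = n * M
mass = 2.889 * 16.043
mass = 46.348227 g, rounded to 4 dp:

46.3482 g


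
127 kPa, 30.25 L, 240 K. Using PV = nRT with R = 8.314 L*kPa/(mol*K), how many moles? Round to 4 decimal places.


PV = nRT, solve for n = PV / (RT).
PV = 127 * 30.25 = 3841.75
RT = 8.314 * 240 = 1995.36
n = 3841.75 / 1995.36
n = 1.92534179 mol, rounded to 4 dp:

1.9253 mol


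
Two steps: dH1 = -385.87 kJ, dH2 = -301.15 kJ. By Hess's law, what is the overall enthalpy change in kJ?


Hess's law: enthalpy is a state function, so add the step enthalpies.
dH_total = dH1 + dH2 = -385.87 + (-301.15)
dH_total = -687.02 kJ:

-687.02 kJ


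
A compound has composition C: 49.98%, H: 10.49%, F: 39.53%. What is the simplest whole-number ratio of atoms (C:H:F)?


Assume 100 g of compound, divide each mass% by atomic mass to get moles, then normalize by the smallest to get a raw atom ratio.
Moles per 100 g: C: 49.98/12.011 = 4.1612, H: 10.49/1.008 = 10.4067, F: 39.53/18.998 = 2.0807
Raw ratio (divide by min = 2.0807): C: 2.0, H: 5.001, F: 1.0
Multiply by 1 to clear fractions: C: 2.0 ~= 2, H: 5.001 ~= 5, F: 1.0 ~= 1
Reduce by GCD to get the simplest whole-number ratio:

2:5:1


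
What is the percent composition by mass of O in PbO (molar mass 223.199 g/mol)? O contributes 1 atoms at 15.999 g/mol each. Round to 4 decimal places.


pct = 100 * (n_elem * M_elem) / M_total
mass_contribution = 1 * 15.999 = 15.999 g/mol
pct = 100 * 15.999 / 223.199
pct = 7.16804287 %, rounded to 4 dp:

7.1680 %


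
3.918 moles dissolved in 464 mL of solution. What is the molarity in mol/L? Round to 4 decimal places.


Convert volume to liters: V_L = V_mL / 1000.
V_L = 464 / 1000 = 0.464 L
M = n / V_L = 3.918 / 0.464
M = 8.44396552 mol/L, rounded to 4 dp:

8.4440 mol/L


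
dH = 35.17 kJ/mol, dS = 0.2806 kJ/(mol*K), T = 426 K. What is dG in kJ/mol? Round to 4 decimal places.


Gibbs: dG = dH - T*dS (consistent units, dS already in kJ/(mol*K)).
T*dS = 426 * 0.2806 = 119.5356
dG = 35.17 - (119.5356)
dG = -84.3656 kJ/mol, rounded to 4 dp:

-84.3656 kJ/mol


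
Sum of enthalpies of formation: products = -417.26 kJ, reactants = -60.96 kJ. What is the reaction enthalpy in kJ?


dH_rxn = sum(dH_f products) - sum(dH_f reactants)
dH_rxn = -417.26 - (-60.96)
dH_rxn = -356.3 kJ:

-356.30 kJ


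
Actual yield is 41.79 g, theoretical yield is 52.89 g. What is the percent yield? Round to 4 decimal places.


% yield = 100 * actual / theoretical
% yield = 100 * 41.79 / 52.89
% yield = 79.01304594 %, rounded to 4 dp:

79.0130 %


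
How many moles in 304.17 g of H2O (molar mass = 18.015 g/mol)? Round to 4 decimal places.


n = mass / M
n = 304.17 / 18.015
n = 16.88426311 mol, rounded to 4 dp:

16.8843 mol


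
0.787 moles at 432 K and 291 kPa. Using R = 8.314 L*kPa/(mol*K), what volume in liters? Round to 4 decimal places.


PV = nRT, solve for V = nRT / P.
nRT = 0.787 * 8.314 * 432 = 2826.627
V = 2826.627 / 291
V = 9.71349485 L, rounded to 4 dp:

9.7135 L


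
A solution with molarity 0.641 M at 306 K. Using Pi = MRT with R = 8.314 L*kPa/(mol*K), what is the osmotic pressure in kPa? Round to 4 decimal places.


Osmotic pressure (van't Hoff): Pi = M*R*T.
RT = 8.314 * 306 = 2544.084
Pi = 0.641 * 2544.084
Pi = 1630.757844 kPa, rounded to 4 dp:

1630.7578 kPa


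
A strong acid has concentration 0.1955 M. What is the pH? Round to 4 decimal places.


A strong acid dissociates completely, so [H+] equals the given concentration.
pH = -log10([H+]) = -log10(0.1955)
pH = 0.70885324, rounded to 4 dp:

0.7089


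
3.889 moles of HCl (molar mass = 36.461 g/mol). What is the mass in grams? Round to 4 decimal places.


mass = n * M
mass = 3.889 * 36.461
mass = 141.796829 g, rounded to 4 dp:

141.7968 g


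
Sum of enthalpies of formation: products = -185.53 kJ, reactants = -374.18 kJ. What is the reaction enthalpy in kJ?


dH_rxn = sum(dH_f products) - sum(dH_f reactants)
dH_rxn = -185.53 - (-374.18)
dH_rxn = 188.65 kJ:

188.65 kJ


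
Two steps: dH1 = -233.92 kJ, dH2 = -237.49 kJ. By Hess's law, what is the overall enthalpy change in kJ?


Hess's law: enthalpy is a state function, so add the step enthalpies.
dH_total = dH1 + dH2 = -233.92 + (-237.49)
dH_total = -471.41 kJ:

-471.41 kJ
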